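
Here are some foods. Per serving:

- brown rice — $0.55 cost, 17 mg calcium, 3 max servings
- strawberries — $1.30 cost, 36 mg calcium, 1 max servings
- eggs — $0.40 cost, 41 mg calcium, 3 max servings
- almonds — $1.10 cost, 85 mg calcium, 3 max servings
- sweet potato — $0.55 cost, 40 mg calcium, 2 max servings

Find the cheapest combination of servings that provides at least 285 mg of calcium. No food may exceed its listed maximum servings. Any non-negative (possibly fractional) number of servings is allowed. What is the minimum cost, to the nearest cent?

Cost per mg of calcium: eggs $0.0098, almonds $0.0129, sweet potato $0.0138, brown rice $0.0324, strawberries $0.0361.
Take 3 servings of eggs: +123.0 mg calcium for $1.20 (total $1.20, still need 162.0 mg).
Take 1.906 servings of almonds: +162.0 mg calcium for $2.10 (total $3.30, still need 0.0 mg).
Greedy by cheapest-per-mg is optimal for a single linear constraint, so the minimum cost is $3.30.

$3.30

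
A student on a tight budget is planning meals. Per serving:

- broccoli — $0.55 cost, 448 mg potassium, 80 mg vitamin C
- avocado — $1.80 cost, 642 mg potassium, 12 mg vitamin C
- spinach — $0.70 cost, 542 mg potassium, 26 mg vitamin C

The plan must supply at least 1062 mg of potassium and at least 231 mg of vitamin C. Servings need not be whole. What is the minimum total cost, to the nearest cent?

Check every corner: each single food scaled to meet both minima, and each pair solved so both constraints bind.
broccoli only: max(1062/448, 231/80) = 2.888 servings → $1.59.
avocado only: max(1062/642, 231/12) = 19.25 servings → $34.65.
spinach only: max(1062/542, 231/26) = 8.885 servings → $6.22.
broccoli + avocado: intersection lies outside the first quadrant.
broccoli + spinach: the both-tight solution has a negative serving — not a feasible corner.
avocado + spinach: intersection lies outside the first quadrant.
Cheapest feasible corner: $1.59.

$1.59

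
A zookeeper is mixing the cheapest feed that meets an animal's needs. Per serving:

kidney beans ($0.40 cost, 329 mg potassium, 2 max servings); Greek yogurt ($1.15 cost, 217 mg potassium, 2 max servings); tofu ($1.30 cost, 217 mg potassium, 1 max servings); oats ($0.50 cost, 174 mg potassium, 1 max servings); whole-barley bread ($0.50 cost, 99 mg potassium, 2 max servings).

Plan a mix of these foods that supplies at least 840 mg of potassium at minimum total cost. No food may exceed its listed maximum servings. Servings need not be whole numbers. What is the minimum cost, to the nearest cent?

$1.34

Cost per mg of potassium: kidney beans $0.0012, oats $0.0029, whole-barley bread $0.0051, Greek yogurt $0.0053, tofu $0.0060.
Take 2 servings of kidney beans: +658.0 mg potassium for $0.80 (total $0.80, still need 182.0 mg).
Take 1 serving of oats: +174.0 mg potassium for $0.50 (total $1.30, still need 8.0 mg).
Take 0.08081 servings of whole-barley bread: +8.0 mg potassium for $0.04 (total $1.34, still need 0.0 mg).
Greedy by cheapest-per-mg is optimal for a single linear constraint, so the minimum cost is $1.34.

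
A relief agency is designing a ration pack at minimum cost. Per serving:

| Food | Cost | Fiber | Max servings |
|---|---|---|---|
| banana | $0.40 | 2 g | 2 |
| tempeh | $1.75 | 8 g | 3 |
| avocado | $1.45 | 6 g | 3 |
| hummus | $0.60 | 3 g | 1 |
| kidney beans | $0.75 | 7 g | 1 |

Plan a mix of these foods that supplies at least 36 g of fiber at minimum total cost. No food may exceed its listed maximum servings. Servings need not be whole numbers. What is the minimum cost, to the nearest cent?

Cost per g of fiber: kidney beans $0.1071, banana $0.2000, hummus $0.2000, tempeh $0.2188, avocado $0.2417.
Take 1 serving of kidney beans: +7.0 g fiber for $0.75 (total $0.75, still need 29.0 g).
Take 2 servings of banana: +4.0 g fiber for $0.80 (total $1.55, still need 25.0 g).
Take 1 serving of hummus: +3.0 g fiber for $0.60 (total $2.15, still need 22.0 g).
Take 2.75 servings of tempeh: +22.0 g fiber for $4.81 (total $6.96, still need 0.0 g).
Greedy by cheapest-per-g is optimal for a single linear constraint, so the minimum cost is $6.96.

$6.96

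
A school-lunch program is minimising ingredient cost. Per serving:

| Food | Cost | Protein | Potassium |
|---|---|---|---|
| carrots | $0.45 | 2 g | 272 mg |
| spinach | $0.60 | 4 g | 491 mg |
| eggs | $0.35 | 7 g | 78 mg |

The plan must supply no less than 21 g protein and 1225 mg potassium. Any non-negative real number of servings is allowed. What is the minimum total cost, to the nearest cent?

$1.94

Check every corner: each single food scaled to meet both minima, and each pair solved so both constraints bind.
carrots only: max(21/2, 1225/272) = 10.5 servings → $4.72.
spinach only: max(21/4, 1225/491) = 5.25 servings → $3.15.
eggs only: max(21/7, 1225/78) = 15.71 servings → $5.50.
carrots + spinach: the both-tight solution has a negative serving — not a feasible corner.
carrots + eggs with both tight: 3.969 servings and 1.866 servings → $2.44.
spinach + eggs with both tight: 2.22 servings and 1.732 servings → $1.94.
So the least-cost plan costs $1.94.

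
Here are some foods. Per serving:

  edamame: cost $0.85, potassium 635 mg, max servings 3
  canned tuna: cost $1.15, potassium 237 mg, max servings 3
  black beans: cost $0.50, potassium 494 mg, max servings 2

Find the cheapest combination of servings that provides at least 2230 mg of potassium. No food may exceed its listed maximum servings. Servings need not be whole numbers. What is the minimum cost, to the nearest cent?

Cost per mg of potassium: black beans $0.0010, edamame $0.0013, canned tuna $0.0049.
Take 2 servings of black beans: +988.0 mg potassium for $1.00 (total $1.00, still need 1242.0 mg).
Take 1.956 servings of edamame: +1242.0 mg potassium for $1.66 (total $2.66, still need 0.0 mg).
Filling from the cheapest source first is optimal under one linear minimum: $2.66.

$2.66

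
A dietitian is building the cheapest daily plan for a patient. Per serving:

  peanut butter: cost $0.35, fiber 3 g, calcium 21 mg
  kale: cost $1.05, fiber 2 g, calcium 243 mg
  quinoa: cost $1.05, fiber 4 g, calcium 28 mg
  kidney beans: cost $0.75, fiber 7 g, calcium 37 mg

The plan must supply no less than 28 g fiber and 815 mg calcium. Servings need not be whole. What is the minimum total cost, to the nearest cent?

For a min-cost LP with two ≥-constraints, a basic feasible solution has at most two positive variables.
peanut butter only: max(28/3, 815/21) = 38.81 servings → $13.58.
kale only: max(28/2, 815/243) = 14 servings → $14.70.
quinoa only: max(28/4, 815/28) = 29.11 servings → $30.56.
kidney beans only: max(28/7, 815/37) = 22.03 servings → $16.52.
peanut butter + kale with both tight: 7.531 servings and 2.703 servings → $5.47.
peanut butter + quinoa (both tight): parallel constraints — no distinct corner.
peanut butter + kidney beans: intersection lies outside the first quadrant.
kale + quinoa with both tight: 2.703 servings and 5.648 servings → $8.77.
kale + kidney beans with both tight: 2.87 servings and 3.18 servings → $5.40.
quinoa + kidney beans with both targets exact would need a negative amount; discard.
So the least-cost plan costs $5.40.

$5.40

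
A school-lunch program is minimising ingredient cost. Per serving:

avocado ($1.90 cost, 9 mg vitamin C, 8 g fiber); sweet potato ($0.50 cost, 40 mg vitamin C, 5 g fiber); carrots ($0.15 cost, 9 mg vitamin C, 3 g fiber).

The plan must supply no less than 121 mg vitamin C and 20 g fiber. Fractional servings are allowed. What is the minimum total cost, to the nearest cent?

$1.61

The cheapest plan sits at a corner of the feasible region — with two constraints it uses at most two foods.
avocado only: max(121/9, 20/8) = 13.44 servings → $25.54.
sweet potato only: max(121/40, 20/5) = 4 servings → $2.00.
carrots only: max(121/9, 20/3) = 13.44 servings → $2.02.
avocado + sweet potato with both tight: 0.7091 servings and 2.865 servings → $2.78.
avocado + carrots with both targets exact would need a negative amount; discard.
sweet potato + carrots with both tight: 2.44 servings and 2.6 servings → $1.61.
The minimum over all feasible corners is $1.61.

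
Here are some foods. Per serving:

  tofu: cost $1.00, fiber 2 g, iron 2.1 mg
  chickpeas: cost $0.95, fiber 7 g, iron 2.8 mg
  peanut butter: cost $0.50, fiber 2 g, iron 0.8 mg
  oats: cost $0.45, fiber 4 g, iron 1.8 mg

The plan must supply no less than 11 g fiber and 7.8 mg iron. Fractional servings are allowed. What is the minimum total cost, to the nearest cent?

$1.95

With two linear requirements the optimum uses one or two foods; enumerate the corners.
tofu only: max(11/2, 7.8/2.1) = 5.5 servings → $5.50.
chickpeas only: max(11/7, 7.8/2.8) = 2.786 servings → $2.65.
peanut butter only: max(11/2, 7.8/0.8) = 9.75 servings → $4.88.
oats only: max(11/4, 7.8/1.8) = 4.333 servings → $1.95.
tofu + chickpeas with both tight: 2.615 servings and 0.8242 servings → $3.40.
tofu + peanut butter with both tight: 2.615 servings and 2.885 servings → $4.06.
tofu + oats with both tight: 2.375 servings and 1.562 servings → $3.08.
chickpeas + peanut butter (both tight): parallel constraints — no distinct corner.
chickpeas + oats: the both-tight solution has a negative serving — not a feasible corner.
peanut butter + oats: the both-tight solution has a negative serving — not a feasible corner.
So the least-cost plan costs $1.95.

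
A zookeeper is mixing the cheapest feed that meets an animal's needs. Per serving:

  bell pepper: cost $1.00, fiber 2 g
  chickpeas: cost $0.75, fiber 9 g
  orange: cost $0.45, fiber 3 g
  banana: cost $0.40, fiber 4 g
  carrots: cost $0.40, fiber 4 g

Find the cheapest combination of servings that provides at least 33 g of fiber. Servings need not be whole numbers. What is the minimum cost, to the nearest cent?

$2.75

Cost per g of fiber: chickpeas $0.0833, banana $0.1000, carrots $0.1000, orange $0.1500, bell pepper $0.5000.
With no serving limits, use only chickpeas: 33 g / 9 g = 3.667 servings × $0.75 = $2.75.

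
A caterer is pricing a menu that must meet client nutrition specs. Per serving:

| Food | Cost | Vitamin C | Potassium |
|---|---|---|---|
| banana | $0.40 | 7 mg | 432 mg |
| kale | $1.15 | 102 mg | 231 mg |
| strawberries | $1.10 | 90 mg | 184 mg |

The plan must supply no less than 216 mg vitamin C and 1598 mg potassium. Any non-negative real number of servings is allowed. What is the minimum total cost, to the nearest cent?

$3.29

At the optimum either one food covers both requirements or two foods hit both targets exactly; no other combination can be cheaper.
banana only: max(216/7, 1598/432) = 30.86 servings → $12.34.
kale only: max(216/102, 1598/231) = 6.918 servings → $7.96.
strawberries only: max(216/90, 1598/184) = 8.685 servings → $9.55.
banana + kale with both tight: 2.664 servings and 1.935 servings → $3.29.
banana + strawberries with both tight: 2.769 servings and 2.185 servings → $3.51.
kale + strawberries with both targets exact would need a negative amount; discard.
Cheapest feasible corner: $3.29.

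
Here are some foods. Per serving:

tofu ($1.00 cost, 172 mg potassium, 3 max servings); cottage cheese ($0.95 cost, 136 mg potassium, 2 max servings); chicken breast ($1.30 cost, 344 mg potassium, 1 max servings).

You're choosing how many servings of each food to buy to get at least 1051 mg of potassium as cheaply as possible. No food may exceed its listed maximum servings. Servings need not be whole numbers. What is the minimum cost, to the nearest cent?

$5.63

Cost per mg of potassium: chicken breast $0.0038, tofu $0.0058, cottage cheese $0.0070.
Take 1 serving of chicken breast: +344.0 mg potassium for $1.30 (total $1.30, still need 707.0 mg).
Take 3 servings of tofu: +516.0 mg potassium for $3.00 (total $4.30, still need 191.0 mg).
Take 1.404 servings of cottage cheese: +191.0 mg potassium for $1.33 (total $5.63, still need 0.0 mg).
Greedy by cheapest-per-mg is optimal for a single linear constraint, so the minimum cost is $5.63.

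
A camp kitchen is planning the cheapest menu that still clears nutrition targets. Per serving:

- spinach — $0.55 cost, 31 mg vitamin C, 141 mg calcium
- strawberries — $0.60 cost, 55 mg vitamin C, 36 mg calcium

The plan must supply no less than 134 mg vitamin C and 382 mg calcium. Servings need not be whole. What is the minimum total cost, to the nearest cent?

$1.98

The cheapest plan sits at a corner of the feasible region — with two constraints it uses at most two foods.
spinach only: max(134/31, 382/141) = 4.323 servings → $2.38.
strawberries only: max(134/55, 382/36) = 10.61 servings → $6.37.
spinach + strawberries with both tight: 2.438 servings and 1.062 servings → $1.98.
The minimum over all feasible corners is $1.98.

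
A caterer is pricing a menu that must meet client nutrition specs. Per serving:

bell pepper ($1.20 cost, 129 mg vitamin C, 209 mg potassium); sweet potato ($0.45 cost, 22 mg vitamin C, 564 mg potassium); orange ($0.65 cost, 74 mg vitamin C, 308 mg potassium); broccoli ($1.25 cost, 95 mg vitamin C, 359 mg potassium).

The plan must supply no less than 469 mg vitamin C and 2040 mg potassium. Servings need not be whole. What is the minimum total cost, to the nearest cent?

This is a tiny linear program; its minimum lies at a vertex of the feasible set. List the vertices and price them.
bell pepper only: max(469/129, 2040/209) = 9.761 servings → $11.71.
sweet potato only: max(469/22, 2040/564) = 21.32 servings → $9.59.
orange only: max(469/74, 2040/308) = 6.623 servings → $4.31.
broccoli only: max(469/95, 2040/359) = 5.682 servings → $7.10.
bell pepper + sweet potato with both tight: 3.222 servings and 2.423 servings → $4.96.
bell pepper + orange with both targets exact would need a negative amount; discard.
bell pepper + broccoli: intersection lies outside the first quadrant.
sweet potato + orange with both tight: 0.1862 servings and 6.282 servings → $4.17.
sweet potato + broccoli with both tight: 0.5567 servings and 4.808 servings → $6.26.
orange + broccoli: the both-tight solution has a negative serving — not a feasible corner.
So the least-cost plan costs $4.17.

$4.17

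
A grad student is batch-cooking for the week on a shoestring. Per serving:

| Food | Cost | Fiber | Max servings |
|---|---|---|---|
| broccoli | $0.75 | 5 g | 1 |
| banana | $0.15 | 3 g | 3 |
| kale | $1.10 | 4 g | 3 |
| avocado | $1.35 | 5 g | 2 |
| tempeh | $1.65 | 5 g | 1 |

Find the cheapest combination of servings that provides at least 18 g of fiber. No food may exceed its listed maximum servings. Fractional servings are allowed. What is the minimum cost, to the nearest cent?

Cost per g of fiber: banana $0.0500, broccoli $0.1500, avocado $0.2700, kale $0.2750, tempeh $0.3300.
Take 3 servings of banana: +9.0 g fiber for $0.45 (total $0.45, still need 9.0 g).
Take 1 serving of broccoli: +5.0 g fiber for $0.75 (total $1.20, still need 4.0 g).
Take 0.8 servings of avocado: +4.0 g fiber for $1.08 (total $2.28, still need 0.0 g).
Filling from the cheapest source first is optimal under one linear minimum: $2.28.

$2.28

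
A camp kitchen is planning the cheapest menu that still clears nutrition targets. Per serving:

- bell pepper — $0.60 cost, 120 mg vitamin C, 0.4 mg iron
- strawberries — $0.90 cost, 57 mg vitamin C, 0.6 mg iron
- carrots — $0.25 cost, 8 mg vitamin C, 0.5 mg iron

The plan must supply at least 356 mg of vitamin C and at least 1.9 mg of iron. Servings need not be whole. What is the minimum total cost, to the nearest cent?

Compare the cost at each extreme point of the feasible region.
bell pepper only: max(356/120, 1.9/0.4) = 4.75 servings → $2.85.
strawberries only: max(356/57, 1.9/0.6) = 6.246 servings → $5.62.
carrots only: max(356/8, 1.9/0.5) = 44.5 servings → $11.12.
bell pepper + strawberries with both tight: 2.14 servings and 1.74 servings → $2.85.
bell pepper + carrots with both tight: 2.866 servings and 1.507 servings → $2.10.
strawberries + carrots: intersection lies outside the first quadrant.
Cheapest feasible corner: $2.10.

$2.10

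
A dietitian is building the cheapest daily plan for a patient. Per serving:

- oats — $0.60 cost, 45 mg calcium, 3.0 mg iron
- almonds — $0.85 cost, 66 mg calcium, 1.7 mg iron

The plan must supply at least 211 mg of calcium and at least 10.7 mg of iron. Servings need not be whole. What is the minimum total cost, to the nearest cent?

$2.78

With two linear requirements the optimum uses one or two foods; enumerate the corners.
oats only: max(211/45, 10.7/3.0) = 4.689 servings → $2.81.
almonds only: max(211/66, 10.7/1.7) = 6.294 servings → $5.35.
oats + almonds with both tight: 2.86 servings and 1.247 servings → $2.78.
Cheapest feasible corner: $2.78.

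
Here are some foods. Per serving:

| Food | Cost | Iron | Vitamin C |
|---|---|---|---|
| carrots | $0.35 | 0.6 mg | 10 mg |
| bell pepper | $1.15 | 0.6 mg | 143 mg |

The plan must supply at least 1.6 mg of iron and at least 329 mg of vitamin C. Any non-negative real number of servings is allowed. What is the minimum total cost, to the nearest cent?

$2.75

Compare the cost at each extreme point of the feasible region.
carrots only: max(1.6/0.6, 329/10) = 32.9 servings → $11.52.
bell pepper only: max(1.6/0.6, 329/143) = 2.667 servings → $3.07.
carrots + bell pepper with both tight: 0.3935 servings and 2.273 servings → $2.75.
Cheapest feasible corner: $2.75.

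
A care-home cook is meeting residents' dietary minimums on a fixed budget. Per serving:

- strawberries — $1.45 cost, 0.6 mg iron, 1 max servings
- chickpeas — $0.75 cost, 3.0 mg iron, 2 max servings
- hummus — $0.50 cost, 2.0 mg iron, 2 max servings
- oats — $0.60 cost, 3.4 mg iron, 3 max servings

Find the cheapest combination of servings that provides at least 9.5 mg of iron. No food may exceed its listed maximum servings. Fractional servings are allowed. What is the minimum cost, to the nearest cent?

Cost per mg of iron: oats $0.1765, chickpeas $0.2500, hummus $0.2500, strawberries $2.4167.
Take 2.794 servings of oats: +9.5 mg iron for $1.68 (total $1.68, still need 0.0 mg).
Filling from the cheapest source first is optimal under one linear minimum: $1.68.

$1.68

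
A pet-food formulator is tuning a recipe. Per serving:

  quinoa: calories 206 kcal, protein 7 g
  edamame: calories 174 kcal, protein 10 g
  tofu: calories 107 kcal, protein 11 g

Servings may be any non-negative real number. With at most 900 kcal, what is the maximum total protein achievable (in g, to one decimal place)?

92.5 g

Protein per kcal: tofu 0.1028, edamame 0.05747, quinoa 0.03398.
With no serving limits, spend the whole calories allowance on tofu: 900 kcal / 107 kcal × 11 g = 92.5 g.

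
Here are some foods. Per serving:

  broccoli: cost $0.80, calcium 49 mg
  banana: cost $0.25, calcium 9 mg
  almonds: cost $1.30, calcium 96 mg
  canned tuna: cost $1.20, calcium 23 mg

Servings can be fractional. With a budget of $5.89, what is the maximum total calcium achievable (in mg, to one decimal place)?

435.0 mg

Calcium per dollar: almonds 73.85, broccoli 61.25, banana 36, canned tuna 19.17.
With no serving limits, spend the whole cost allowance on almonds: $5.89 / $1.30 × 96 mg = 435.0 mg.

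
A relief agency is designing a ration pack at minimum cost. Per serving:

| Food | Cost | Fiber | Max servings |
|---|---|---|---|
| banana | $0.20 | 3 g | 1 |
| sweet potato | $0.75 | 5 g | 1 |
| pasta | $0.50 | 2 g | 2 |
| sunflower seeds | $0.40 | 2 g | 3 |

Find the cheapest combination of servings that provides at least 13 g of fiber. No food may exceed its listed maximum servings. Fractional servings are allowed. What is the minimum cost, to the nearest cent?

Cost per g of fiber: banana $0.0667, sweet potato $0.1500, sunflower seeds $0.2000, pasta $0.2500.
Take 1 serving of banana: +3.0 g fiber for $0.20 (total $0.20, still need 10.0 g).
Take 1 serving of sweet potato: +5.0 g fiber for $0.75 (total $0.95, still need 5.0 g).
Take 2.5 servings of sunflower seeds: +5.0 g fiber for $1.00 (total $1.95, still need 0.0 g).
Filling from the cheapest source first is optimal under one linear minimum: $1.95.

$1.95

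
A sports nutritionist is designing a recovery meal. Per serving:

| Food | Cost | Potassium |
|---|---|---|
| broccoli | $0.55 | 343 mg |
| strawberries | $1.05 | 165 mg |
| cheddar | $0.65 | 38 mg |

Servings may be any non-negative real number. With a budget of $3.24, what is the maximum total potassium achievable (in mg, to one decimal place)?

2020.6 mg

Potassium per dollar: broccoli 623.6, strawberries 157.1, cheddar 58.46.
With no serving limits, spend the whole cost allowance on broccoli: $3.24 / $0.55 × 343 mg = 2020.6 mg.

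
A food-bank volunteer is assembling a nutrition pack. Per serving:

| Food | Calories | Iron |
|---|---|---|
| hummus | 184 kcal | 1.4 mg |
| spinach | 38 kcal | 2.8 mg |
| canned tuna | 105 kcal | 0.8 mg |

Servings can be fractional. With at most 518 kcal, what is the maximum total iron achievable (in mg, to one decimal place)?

38.2 mg

Iron per kcal: spinach 0.07368, canned tuna 0.007619, hummus 0.007609.
With no serving limits, spend the whole calories allowance on spinach: 518 kcal / 38 kcal × 2.8 mg = 38.2 mg.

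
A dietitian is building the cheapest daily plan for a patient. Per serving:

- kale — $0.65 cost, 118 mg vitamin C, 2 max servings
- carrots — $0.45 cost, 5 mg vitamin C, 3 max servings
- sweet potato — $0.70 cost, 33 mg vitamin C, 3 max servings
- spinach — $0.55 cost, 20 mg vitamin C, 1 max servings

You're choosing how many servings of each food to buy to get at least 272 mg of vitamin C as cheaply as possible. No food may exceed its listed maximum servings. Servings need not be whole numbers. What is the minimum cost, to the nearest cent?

Cost per mg of vitamin C: kale $0.0055, sweet potato $0.0212, spinach $0.0275, carrots $0.0900.
Take 2 servings of kale: +236.0 mg vitamin C for $1.30 (total $1.30, still need 36.0 mg).
Take 1.091 servings of sweet potato: +36.0 mg vitamin C for $0.76 (total $2.06, still need 0.0 mg).
Greedy by cheapest-per-mg is optimal for a single linear constraint, so the minimum cost is $2.06.

$2.06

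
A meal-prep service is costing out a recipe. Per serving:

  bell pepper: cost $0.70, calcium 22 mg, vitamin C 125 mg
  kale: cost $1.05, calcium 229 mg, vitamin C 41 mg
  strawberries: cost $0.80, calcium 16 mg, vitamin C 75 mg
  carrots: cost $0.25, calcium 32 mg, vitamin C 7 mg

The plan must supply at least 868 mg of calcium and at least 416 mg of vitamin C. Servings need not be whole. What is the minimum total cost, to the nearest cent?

$5.27

Two binding constraints pin down two serving amounts, so the optimal mix uses at most two foods. The candidates are each food alone (scaled to the tighter of calcium/vitamin C) and each pair with both constraints tight.
bell pepper only: max(868/22, 416/125) = 39.45 servings → $27.62.
kale only: max(868/229, 416/41) = 10.15 servings → $10.65.
strawberries only: max(868/16, 416/75) = 54.25 servings → $43.40.
carrots only: max(868/32, 416/7) = 59.43 servings → $14.86.
bell pepper + kale with both tight: 2.153 servings and 3.584 servings → $5.27.
bell pepper + strawberries: the both-tight solution has a negative serving — not a feasible corner.
bell pepper + carrots with both tight: 1.881 servings and 25.83 servings → $7.77.
kale + strawberries with both tight: 3.538 servings and 3.613 servings → $6.60.
kale + carrots with both targets exact would need a negative amount; discard.
strawberries + carrots with both tight: 3.163 servings and 25.54 servings → $8.92.
Cheapest feasible corner: $5.27.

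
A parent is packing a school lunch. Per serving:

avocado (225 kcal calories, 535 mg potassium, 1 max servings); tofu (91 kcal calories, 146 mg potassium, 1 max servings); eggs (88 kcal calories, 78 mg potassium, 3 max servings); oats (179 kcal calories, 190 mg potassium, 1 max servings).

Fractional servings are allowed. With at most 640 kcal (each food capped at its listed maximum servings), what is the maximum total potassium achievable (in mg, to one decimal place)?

Potassium per kcal: avocado 2.378, tofu 1.604, oats 1.061, eggs 0.8864.
Take 1 serving of avocado: uses 225 kcal, +535.0 mg potassium (running total 535.0 mg).
Take 1 serving of tofu: uses 91 kcal, +146.0 mg potassium (running total 681.0 mg).
Take 1 serving of oats: uses 179 kcal, +190.0 mg potassium (running total 871.0 mg).
Take 1.648 servings of eggs: uses 145 kcal, +128.5 mg potassium (running total 999.5 mg).
Filling greedily by potassium-per-kcal is optimal for one linear limit, giving 999.5 mg.

999.5 mg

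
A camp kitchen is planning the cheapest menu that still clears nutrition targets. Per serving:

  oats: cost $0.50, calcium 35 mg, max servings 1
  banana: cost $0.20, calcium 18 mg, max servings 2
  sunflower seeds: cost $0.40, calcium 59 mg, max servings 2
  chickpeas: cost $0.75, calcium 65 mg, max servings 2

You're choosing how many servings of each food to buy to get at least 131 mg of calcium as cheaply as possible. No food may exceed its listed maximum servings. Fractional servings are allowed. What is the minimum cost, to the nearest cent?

$0.94

Cost per mg of calcium: sunflower seeds $0.0068, banana $0.0111, chickpeas $0.0115, oats $0.0143.
Take 2 servings of sunflower seeds: +118.0 mg calcium for $0.80 (total $0.80, still need 13.0 mg).
Take 0.7222 servings of banana: +13.0 mg calcium for $0.14 (total $0.94, still need 0.0 mg).
Greedy by cheapest-per-mg is optimal for a single linear constraint, so the minimum cost is $0.94.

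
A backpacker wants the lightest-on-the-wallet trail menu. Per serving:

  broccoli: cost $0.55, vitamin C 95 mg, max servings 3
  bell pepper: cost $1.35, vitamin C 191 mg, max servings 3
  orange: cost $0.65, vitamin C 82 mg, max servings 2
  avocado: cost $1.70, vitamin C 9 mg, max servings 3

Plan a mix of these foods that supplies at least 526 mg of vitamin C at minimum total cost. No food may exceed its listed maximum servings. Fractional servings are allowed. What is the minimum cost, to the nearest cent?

$3.35

Cost per mg of vitamin C: broccoli $0.0058, bell pepper $0.0071, orange $0.0079, avocado $0.1889.
Take 3 servings of broccoli: +285.0 mg vitamin C for $1.65 (total $1.65, still need 241.0 mg).
Take 1.262 servings of bell pepper: +241.0 mg vitamin C for $1.70 (total $3.35, still need 0.0 mg).
Filling from the cheapest source first is optimal under one linear minimum: $3.35.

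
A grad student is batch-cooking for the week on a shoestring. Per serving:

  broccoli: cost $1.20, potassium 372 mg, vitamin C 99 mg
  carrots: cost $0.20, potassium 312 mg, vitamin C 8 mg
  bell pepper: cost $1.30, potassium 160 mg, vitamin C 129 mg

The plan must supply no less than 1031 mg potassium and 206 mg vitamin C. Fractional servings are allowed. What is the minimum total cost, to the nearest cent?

Check every corner: each single food scaled to meet both minima, and each pair solved so both constraints bind.
broccoli only: max(1031/372, 206/99) = 2.772 servings → $3.33.
carrots only: max(1031/312, 206/8) = 25.75 servings → $5.15.
bell pepper only: max(1031/160, 206/129) = 6.444 servings → $8.38.
broccoli + carrots with both tight: 2.007 servings and 0.9113 servings → $2.59.
broccoli + bell pepper with both targets exact would need a negative amount; discard.
carrots + bell pepper with both tight: 2.567 servings and 1.438 servings → $2.38.
Cheapest feasible corner: $2.38.

$2.38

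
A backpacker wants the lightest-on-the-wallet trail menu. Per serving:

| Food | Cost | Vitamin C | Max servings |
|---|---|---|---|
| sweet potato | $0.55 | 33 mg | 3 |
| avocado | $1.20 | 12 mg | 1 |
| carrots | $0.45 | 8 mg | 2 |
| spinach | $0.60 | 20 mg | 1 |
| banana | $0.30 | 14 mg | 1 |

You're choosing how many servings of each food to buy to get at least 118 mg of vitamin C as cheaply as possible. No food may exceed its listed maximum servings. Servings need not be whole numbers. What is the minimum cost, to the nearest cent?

$2.10

Cost per mg of vitamin C: sweet potato $0.0167, banana $0.0214, spinach $0.0300, carrots $0.0563, avocado $0.1000.
Take 3 servings of sweet potato: +99.0 mg vitamin C for $1.65 (total $1.65, still need 19.0 mg).
Take 1 serving of banana: +14.0 mg vitamin C for $0.30 (total $1.95, still need 5.0 mg).
Take 0.25 servings of spinach: +5.0 mg vitamin C for $0.15 (total $2.10, still need 0.0 mg).
Greedy by cheapest-per-mg is optimal for a single linear constraint, so the minimum cost is $2.10.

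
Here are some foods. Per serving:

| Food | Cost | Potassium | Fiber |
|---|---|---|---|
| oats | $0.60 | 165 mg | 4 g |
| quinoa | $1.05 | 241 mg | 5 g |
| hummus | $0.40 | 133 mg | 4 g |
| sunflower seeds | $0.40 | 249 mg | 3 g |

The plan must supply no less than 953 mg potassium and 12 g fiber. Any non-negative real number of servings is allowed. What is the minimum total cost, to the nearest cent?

$1.57

Two binding constraints pin down two serving amounts, so the optimal mix uses at most two foods. The candidates are each food alone (scaled to the tighter of potassium/fiber) and each pair with both constraints tight.
oats only: max(953/165, 12/4) = 5.776 servings → $3.47.
quinoa only: max(953/241, 12/5) = 3.954 servings → $4.15.
hummus only: max(953/133, 12/4) = 7.165 servings → $2.87.
sunflower seeds only: max(953/249, 12/3) = 4 servings → $1.60.
oats + quinoa: intersection lies outside the first quadrant.
oats + hummus: intersection lies outside the first quadrant.
oats + sunflower seeds with both tight: 0.2575 servings and 3.657 servings → $1.62.
quinoa + hummus: intersection lies outside the first quadrant.
quinoa + sunflower seeds with both tight: 0.2471 servings and 3.588 servings → $1.69.
hummus + sunflower seeds with both tight: 0.2161 servings and 3.712 servings → $1.57.
Cheapest feasible corner: $1.57.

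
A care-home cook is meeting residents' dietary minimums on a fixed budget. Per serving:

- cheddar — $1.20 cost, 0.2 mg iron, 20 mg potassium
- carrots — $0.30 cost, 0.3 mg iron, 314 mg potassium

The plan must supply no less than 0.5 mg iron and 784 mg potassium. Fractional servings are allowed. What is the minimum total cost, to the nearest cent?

$0.75

For a min-cost LP with two ≥-constraints, a basic feasible solution has at most two positive variables.
cheddar only: max(0.5/0.2, 784/20) = 39.2 servings → $47.04.
carrots only: max(0.5/0.3, 784/314) = 2.497 servings → $0.75.
cheddar + carrots: the both-tight solution has a negative serving — not a feasible corner.
Cheapest feasible corner: $0.75.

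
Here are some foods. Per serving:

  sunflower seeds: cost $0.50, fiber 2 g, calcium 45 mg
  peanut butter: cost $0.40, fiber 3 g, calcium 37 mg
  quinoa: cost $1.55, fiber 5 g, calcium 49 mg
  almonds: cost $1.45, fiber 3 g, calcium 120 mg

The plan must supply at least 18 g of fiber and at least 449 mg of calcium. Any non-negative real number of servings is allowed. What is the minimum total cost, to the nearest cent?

sunflower seeds only: max(18/2, 449/45) = 9.978 servings → $4.99.
peanut butter only: max(18/3, 449/37) = 12.14 servings → $4.85.
quinoa only: max(18/5, 449/49) = 9.163 servings → $14.20.
almonds only: max(18/3, 449/120) = 6 servings → $8.70.
sunflower seeds + peanut butter: intersection lies outside the first quadrant.
sunflower seeds + quinoa with both targets exact would need a negative amount; discard.
sunflower seeds + almonds with both tight: 7.743 servings and 0.8381 servings → $5.09.
peanut butter + quinoa with both targets exact would need a negative amount; discard.
peanut butter + almonds with both tight: 3.265 servings and 2.735 servings → $5.27.
quinoa + almonds with both tight: 1.795 servings and 3.009 servings → $7.14.
So the least-cost plan costs $4.85.

$4.85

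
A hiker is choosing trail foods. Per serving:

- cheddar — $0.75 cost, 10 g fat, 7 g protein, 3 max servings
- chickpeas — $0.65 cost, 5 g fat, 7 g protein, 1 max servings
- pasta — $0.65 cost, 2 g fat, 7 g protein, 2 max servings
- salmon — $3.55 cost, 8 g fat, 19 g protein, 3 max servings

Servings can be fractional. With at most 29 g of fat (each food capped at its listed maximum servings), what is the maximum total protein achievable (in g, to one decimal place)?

Protein per g fat: pasta 3.5, salmon 2.375, chickpeas 1.4, cheddar 0.7.
Take 2 servings of pasta: uses 4 g fat, +14.0 g protein (running total 14.0 g).
Take 3 servings of salmon: uses 24 g fat, +57.0 g protein (running total 71.0 g).
Take 0.2 servings of chickpeas: uses 1 g fat, +1.4 g protein (running total 72.4 g).
Filling greedily by protein-per-g fat is optimal for one linear limit, giving 72.4 g.

72.4 g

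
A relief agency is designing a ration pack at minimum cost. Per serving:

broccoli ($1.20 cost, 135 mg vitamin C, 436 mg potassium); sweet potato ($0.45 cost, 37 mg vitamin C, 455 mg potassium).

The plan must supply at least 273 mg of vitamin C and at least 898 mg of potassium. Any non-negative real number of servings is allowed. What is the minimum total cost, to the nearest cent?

$2.43

An LP optimum is at a vertex; with two nutrient constraints at most two foods are used. Check each candidate.
broccoli only: max(273/135, 898/436) = 2.06 servings → $2.47.
sweet potato only: max(273/37, 898/455) = 7.378 servings → $3.32.
broccoli + sweet potato with both tight: 2.009 servings and 0.04862 servings → $2.43.
Cheapest feasible corner: $2.43.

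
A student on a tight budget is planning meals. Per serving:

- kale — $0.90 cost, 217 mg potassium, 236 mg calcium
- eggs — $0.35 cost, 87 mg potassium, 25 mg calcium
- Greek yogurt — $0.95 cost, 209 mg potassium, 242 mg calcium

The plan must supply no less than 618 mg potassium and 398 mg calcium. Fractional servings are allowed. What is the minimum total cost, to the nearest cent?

$2.52

Check every corner: each single food scaled to meet both minima, and each pair solved so both constraints bind.
kale only: max(618/217, 398/236) = 2.848 servings → $2.56.
eggs only: max(618/87, 398/25) = 15.92 servings → $5.57.
Greek yogurt only: max(618/209, 398/242) = 2.957 servings → $2.81.
kale + eggs with both tight: 1.269 servings and 3.937 servings → $2.52.
kale + Greek yogurt: intersection lies outside the first quadrant.
eggs + Greek yogurt with both tight: 4.193 servings and 1.211 servings → $2.62.
The minimum over all feasible corners is $2.52.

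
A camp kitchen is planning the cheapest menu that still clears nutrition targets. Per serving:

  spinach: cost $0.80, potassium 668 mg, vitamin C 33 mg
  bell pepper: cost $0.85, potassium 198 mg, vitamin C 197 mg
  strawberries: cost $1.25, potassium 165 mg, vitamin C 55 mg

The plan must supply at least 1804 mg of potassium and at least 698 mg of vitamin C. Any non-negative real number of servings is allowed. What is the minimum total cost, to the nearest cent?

$4.15

spinach only: max(1804/668, 698/33) = 21.15 servings → $16.92.
bell pepper only: max(1804/198, 698/197) = 9.111 servings → $7.74.
strawberries only: max(1804/165, 698/55) = 12.69 servings → $15.86.
spinach + bell pepper with both tight: 1.737 servings and 3.252 servings → $4.15.
spinach + strawberries with both targets exact would need a negative amount; discard.
bell pepper + strawberries with both tight: 0.7379 servings and 10.05 servings → $13.19.
The minimum over all feasible corners is $4.15.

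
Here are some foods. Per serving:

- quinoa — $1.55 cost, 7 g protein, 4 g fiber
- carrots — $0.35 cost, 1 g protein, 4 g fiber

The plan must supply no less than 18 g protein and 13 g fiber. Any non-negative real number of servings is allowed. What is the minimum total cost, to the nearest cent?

$4.09

Minimising a linear cost over {protein ≥ 18, fiber ≥ 13, servings ≥ 0} — the optimum is at a vertex, using one or two foods.
quinoa only: max(18/7, 13/4) = 3.25 servings → $5.04.
carrots only: max(18/1, 13/4) = 18 servings → $6.30.
quinoa + carrots with both tight: 2.458 servings and 0.7917 servings → $4.09.
So the least-cost plan costs $4.09.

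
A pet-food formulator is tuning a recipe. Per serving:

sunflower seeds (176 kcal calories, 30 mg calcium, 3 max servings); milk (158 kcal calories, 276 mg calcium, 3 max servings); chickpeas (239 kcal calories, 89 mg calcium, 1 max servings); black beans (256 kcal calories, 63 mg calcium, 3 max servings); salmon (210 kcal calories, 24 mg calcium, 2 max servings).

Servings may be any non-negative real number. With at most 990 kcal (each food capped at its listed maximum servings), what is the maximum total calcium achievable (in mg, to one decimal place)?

Calcium per kcal: milk 1.747, chickpeas 0.3724, black beans 0.2461, sunflower seeds 0.1705, salmon 0.1143.
Take 3 servings of milk: uses 474 kcal, +828.0 mg calcium (running total 828.0 mg).
Take 1 serving of chickpeas: uses 239 kcal, +89.0 mg calcium (running total 917.0 mg).
Take 1.082 servings of black beans: uses 277 kcal, +68.2 mg calcium (running total 985.2 mg).
Filling greedily by calcium-per-kcal is optimal for one linear limit, giving 985.2 mg.

985.2 mg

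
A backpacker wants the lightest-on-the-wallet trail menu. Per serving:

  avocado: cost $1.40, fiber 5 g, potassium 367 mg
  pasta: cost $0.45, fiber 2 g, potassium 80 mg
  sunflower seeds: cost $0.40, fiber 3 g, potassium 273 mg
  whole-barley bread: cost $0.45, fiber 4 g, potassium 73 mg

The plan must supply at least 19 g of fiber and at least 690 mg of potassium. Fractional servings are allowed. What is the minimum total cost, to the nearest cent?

$2.24

A basic optimal solution has at most two foods positive. Try each food alone and each pair with both targets met exactly.
avocado only: max(19/5, 690/367) = 3.8 servings → $5.32.
pasta only: max(19/2, 690/80) = 9.5 servings → $4.28.
sunflower seeds only: max(19/3, 690/273) = 6.333 servings → $2.53.
whole-barley bread only: max(19/4, 690/73) = 9.452 servings → $4.25.
avocado + pasta: intersection lies outside the first quadrant.
avocado + sunflower seeds: the both-tight solution has a negative serving — not a feasible corner.
avocado + whole-barley bread with both tight: 1.245 servings and 3.194 servings → $3.18.
pasta + sunflower seeds: intersection lies outside the first quadrant.
pasta + whole-barley bread with both tight: 7.891 servings and 0.8046 servings → $3.91.
sunflower seeds + whole-barley bread with both tight: 1.573 servings and 3.57 servings → $2.24.
So the least-cost plan costs $2.24.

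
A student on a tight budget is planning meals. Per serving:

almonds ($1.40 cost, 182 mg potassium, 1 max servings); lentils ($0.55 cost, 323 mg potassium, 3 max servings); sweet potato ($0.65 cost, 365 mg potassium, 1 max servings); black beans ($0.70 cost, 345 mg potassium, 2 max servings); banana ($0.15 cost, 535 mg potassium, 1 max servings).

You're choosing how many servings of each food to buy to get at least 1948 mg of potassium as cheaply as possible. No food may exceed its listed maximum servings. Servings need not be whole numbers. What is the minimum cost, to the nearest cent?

Cost per mg of potassium: banana $0.0003, lentils $0.0017, sweet potato $0.0018, black beans $0.0020, almonds $0.0077.
Take 1 serving of banana: +535.0 mg potassium for $0.15 (total $0.15, still need 1413.0 mg).
Take 3 servings of lentils: +969.0 mg potassium for $1.65 (total $1.80, still need 444.0 mg).
Take 1 serving of sweet potato: +365.0 mg potassium for $0.65 (total $2.45, still need 79.0 mg).
Take 0.229 servings of black beans: +79.0 mg potassium for $0.16 (total $2.61, still need 0.0 mg).
Filling from the cheapest source first is optimal under one linear minimum: $2.61.

$2.61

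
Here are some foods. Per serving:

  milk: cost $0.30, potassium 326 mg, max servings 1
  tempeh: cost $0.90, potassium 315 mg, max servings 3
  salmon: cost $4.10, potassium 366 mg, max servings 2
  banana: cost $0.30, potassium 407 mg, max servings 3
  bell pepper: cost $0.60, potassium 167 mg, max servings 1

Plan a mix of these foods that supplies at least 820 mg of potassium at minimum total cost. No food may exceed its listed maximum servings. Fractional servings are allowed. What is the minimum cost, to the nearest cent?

Cost per mg of potassium: banana $0.0007, milk $0.0009, tempeh $0.0029, bell pepper $0.0036, salmon $0.0112.
Take 2.015 servings of banana: +820.0 mg potassium for $0.60 (total $0.60, still need 0.0 mg).
Greedy by cheapest-per-mg is optimal for a single linear constraint, so the minimum cost is $0.60.

$0.60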